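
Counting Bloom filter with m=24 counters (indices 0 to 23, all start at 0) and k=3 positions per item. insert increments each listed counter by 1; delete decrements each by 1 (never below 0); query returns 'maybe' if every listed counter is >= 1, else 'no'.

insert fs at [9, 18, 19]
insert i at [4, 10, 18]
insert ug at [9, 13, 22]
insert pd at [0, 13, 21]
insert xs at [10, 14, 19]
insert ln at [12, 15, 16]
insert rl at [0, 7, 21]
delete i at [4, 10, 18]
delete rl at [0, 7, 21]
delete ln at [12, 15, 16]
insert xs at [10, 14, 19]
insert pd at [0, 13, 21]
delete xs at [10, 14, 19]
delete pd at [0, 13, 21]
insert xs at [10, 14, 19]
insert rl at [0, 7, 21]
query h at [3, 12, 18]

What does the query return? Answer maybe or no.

Answer: no

Derivation:
Step 1: insert fs at [9, 18, 19] -> counters=[0,0,0,0,0,0,0,0,0,1,0,0,0,0,0,0,0,0,1,1,0,0,0,0]
Step 2: insert i at [4, 10, 18] -> counters=[0,0,0,0,1,0,0,0,0,1,1,0,0,0,0,0,0,0,2,1,0,0,0,0]
Step 3: insert ug at [9, 13, 22] -> counters=[0,0,0,0,1,0,0,0,0,2,1,0,0,1,0,0,0,0,2,1,0,0,1,0]
Step 4: insert pd at [0, 13, 21] -> counters=[1,0,0,0,1,0,0,0,0,2,1,0,0,2,0,0,0,0,2,1,0,1,1,0]
Step 5: insert xs at [10, 14, 19] -> counters=[1,0,0,0,1,0,0,0,0,2,2,0,0,2,1,0,0,0,2,2,0,1,1,0]
Step 6: insert ln at [12, 15, 16] -> counters=[1,0,0,0,1,0,0,0,0,2,2,0,1,2,1,1,1,0,2,2,0,1,1,0]
Step 7: insert rl at [0, 7, 21] -> counters=[2,0,0,0,1,0,0,1,0,2,2,0,1,2,1,1,1,0,2,2,0,2,1,0]
Step 8: delete i at [4, 10, 18] -> counters=[2,0,0,0,0,0,0,1,0,2,1,0,1,2,1,1,1,0,1,2,0,2,1,0]
Step 9: delete rl at [0, 7, 21] -> counters=[1,0,0,0,0,0,0,0,0,2,1,0,1,2,1,1,1,0,1,2,0,1,1,0]
Step 10: delete ln at [12, 15, 16] -> counters=[1,0,0,0,0,0,0,0,0,2,1,0,0,2,1,0,0,0,1,2,0,1,1,0]
Step 11: insert xs at [10, 14, 19] -> counters=[1,0,0,0,0,0,0,0,0,2,2,0,0,2,2,0,0,0,1,3,0,1,1,0]
Step 12: insert pd at [0, 13, 21] -> counters=[2,0,0,0,0,0,0,0,0,2,2,0,0,3,2,0,0,0,1,3,0,2,1,0]
Step 13: delete xs at [10, 14, 19] -> counters=[2,0,0,0,0,0,0,0,0,2,1,0,0,3,1,0,0,0,1,2,0,2,1,0]
Step 14: delete pd at [0, 13, 21] -> counters=[1,0,0,0,0,0,0,0,0,2,1,0,0,2,1,0,0,0,1,2,0,1,1,0]
Step 15: insert xs at [10, 14, 19] -> counters=[1,0,0,0,0,0,0,0,0,2,2,0,0,2,2,0,0,0,1,3,0,1,1,0]
Step 16: insert rl at [0, 7, 21] -> counters=[2,0,0,0,0,0,0,1,0,2,2,0,0,2,2,0,0,0,1,3,0,2,1,0]
Query h: check counters[3]=0 counters[12]=0 counters[18]=1 -> no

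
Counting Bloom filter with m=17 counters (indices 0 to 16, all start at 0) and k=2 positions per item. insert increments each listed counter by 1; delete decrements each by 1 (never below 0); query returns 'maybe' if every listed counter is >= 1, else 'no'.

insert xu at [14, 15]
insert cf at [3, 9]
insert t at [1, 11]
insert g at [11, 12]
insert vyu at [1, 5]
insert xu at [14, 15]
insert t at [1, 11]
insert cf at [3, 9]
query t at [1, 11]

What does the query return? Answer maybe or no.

Answer: maybe

Derivation:
Step 1: insert xu at [14, 15] -> counters=[0,0,0,0,0,0,0,0,0,0,0,0,0,0,1,1,0]
Step 2: insert cf at [3, 9] -> counters=[0,0,0,1,0,0,0,0,0,1,0,0,0,0,1,1,0]
Step 3: insert t at [1, 11] -> counters=[0,1,0,1,0,0,0,0,0,1,0,1,0,0,1,1,0]
Step 4: insert g at [11, 12] -> counters=[0,1,0,1,0,0,0,0,0,1,0,2,1,0,1,1,0]
Step 5: insert vyu at [1, 5] -> counters=[0,2,0,1,0,1,0,0,0,1,0,2,1,0,1,1,0]
Step 6: insert xu at [14, 15] -> counters=[0,2,0,1,0,1,0,0,0,1,0,2,1,0,2,2,0]
Step 7: insert t at [1, 11] -> counters=[0,3,0,1,0,1,0,0,0,1,0,3,1,0,2,2,0]
Step 8: insert cf at [3, 9] -> counters=[0,3,0,2,0,1,0,0,0,2,0,3,1,0,2,2,0]
Query t: check counters[1]=3 counters[11]=3 -> maybe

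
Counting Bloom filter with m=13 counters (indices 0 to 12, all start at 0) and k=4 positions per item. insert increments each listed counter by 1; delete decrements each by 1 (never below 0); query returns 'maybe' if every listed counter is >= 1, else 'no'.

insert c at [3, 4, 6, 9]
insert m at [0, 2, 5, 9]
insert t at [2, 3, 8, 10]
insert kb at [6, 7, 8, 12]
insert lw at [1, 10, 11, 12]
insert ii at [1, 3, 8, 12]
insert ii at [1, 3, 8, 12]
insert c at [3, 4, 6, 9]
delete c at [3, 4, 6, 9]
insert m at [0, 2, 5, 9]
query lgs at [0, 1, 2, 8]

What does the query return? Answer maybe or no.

Answer: maybe

Derivation:
Step 1: insert c at [3, 4, 6, 9] -> counters=[0,0,0,1,1,0,1,0,0,1,0,0,0]
Step 2: insert m at [0, 2, 5, 9] -> counters=[1,0,1,1,1,1,1,0,0,2,0,0,0]
Step 3: insert t at [2, 3, 8, 10] -> counters=[1,0,2,2,1,1,1,0,1,2,1,0,0]
Step 4: insert kb at [6, 7, 8, 12] -> counters=[1,0,2,2,1,1,2,1,2,2,1,0,1]
Step 5: insert lw at [1, 10, 11, 12] -> counters=[1,1,2,2,1,1,2,1,2,2,2,1,2]
Step 6: insert ii at [1, 3, 8, 12] -> counters=[1,2,2,3,1,1,2,1,3,2,2,1,3]
Step 7: insert ii at [1, 3, 8, 12] -> counters=[1,3,2,4,1,1,2,1,4,2,2,1,4]
Step 8: insert c at [3, 4, 6, 9] -> counters=[1,3,2,5,2,1,3,1,4,3,2,1,4]
Step 9: delete c at [3, 4, 6, 9] -> counters=[1,3,2,4,1,1,2,1,4,2,2,1,4]
Step 10: insert m at [0, 2, 5, 9] -> counters=[2,3,3,4,1,2,2,1,4,3,2,1,4]
Query lgs: check counters[0]=2 counters[1]=3 counters[2]=3 counters[8]=4 -> maybe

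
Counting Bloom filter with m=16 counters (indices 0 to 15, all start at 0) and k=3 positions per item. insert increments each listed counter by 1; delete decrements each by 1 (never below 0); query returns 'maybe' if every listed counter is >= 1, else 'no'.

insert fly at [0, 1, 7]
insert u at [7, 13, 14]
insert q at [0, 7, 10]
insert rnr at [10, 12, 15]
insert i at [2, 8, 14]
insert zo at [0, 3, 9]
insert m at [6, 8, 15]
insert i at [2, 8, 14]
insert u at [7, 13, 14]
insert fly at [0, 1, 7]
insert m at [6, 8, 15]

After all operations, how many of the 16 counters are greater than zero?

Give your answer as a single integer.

Answer: 13

Derivation:
Step 1: insert fly at [0, 1, 7] -> counters=[1,1,0,0,0,0,0,1,0,0,0,0,0,0,0,0]
Step 2: insert u at [7, 13, 14] -> counters=[1,1,0,0,0,0,0,2,0,0,0,0,0,1,1,0]
Step 3: insert q at [0, 7, 10] -> counters=[2,1,0,0,0,0,0,3,0,0,1,0,0,1,1,0]
Step 4: insert rnr at [10, 12, 15] -> counters=[2,1,0,0,0,0,0,3,0,0,2,0,1,1,1,1]
Step 5: insert i at [2, 8, 14] -> counters=[2,1,1,0,0,0,0,3,1,0,2,0,1,1,2,1]
Step 6: insert zo at [0, 3, 9] -> counters=[3,1,1,1,0,0,0,3,1,1,2,0,1,1,2,1]
Step 7: insert m at [6, 8, 15] -> counters=[3,1,1,1,0,0,1,3,2,1,2,0,1,1,2,2]
Step 8: insert i at [2, 8, 14] -> counters=[3,1,2,1,0,0,1,3,3,1,2,0,1,1,3,2]
Step 9: insert u at [7, 13, 14] -> counters=[3,1,2,1,0,0,1,4,3,1,2,0,1,2,4,2]
Step 10: insert fly at [0, 1, 7] -> counters=[4,2,2,1,0,0,1,5,3,1,2,0,1,2,4,2]
Step 11: insert m at [6, 8, 15] -> counters=[4,2,2,1,0,0,2,5,4,1,2,0,1,2,4,3]
Final counters=[4,2,2,1,0,0,2,5,4,1,2,0,1,2,4,3] -> 13 nonzero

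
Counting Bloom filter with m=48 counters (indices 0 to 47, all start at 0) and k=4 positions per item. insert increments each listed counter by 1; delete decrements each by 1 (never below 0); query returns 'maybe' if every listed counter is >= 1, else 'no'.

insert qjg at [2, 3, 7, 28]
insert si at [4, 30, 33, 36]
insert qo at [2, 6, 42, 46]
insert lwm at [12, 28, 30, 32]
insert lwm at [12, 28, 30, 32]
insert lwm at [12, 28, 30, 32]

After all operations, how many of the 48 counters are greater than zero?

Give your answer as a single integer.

Answer: 13

Derivation:
Step 1: insert qjg at [2, 3, 7, 28] -> counters=[0,0,1,1,0,0,0,1,0,0,0,0,0,0,0,0,0,0,0,0,0,0,0,0,0,0,0,0,1,0,0,0,0,0,0,0,0,0,0,0,0,0,0,0,0,0,0,0]
Step 2: insert si at [4, 30, 33, 36] -> counters=[0,0,1,1,1,0,0,1,0,0,0,0,0,0,0,0,0,0,0,0,0,0,0,0,0,0,0,0,1,0,1,0,0,1,0,0,1,0,0,0,0,0,0,0,0,0,0,0]
Step 3: insert qo at [2, 6, 42, 46] -> counters=[0,0,2,1,1,0,1,1,0,0,0,0,0,0,0,0,0,0,0,0,0,0,0,0,0,0,0,0,1,0,1,0,0,1,0,0,1,0,0,0,0,0,1,0,0,0,1,0]
Step 4: insert lwm at [12, 28, 30, 32] -> counters=[0,0,2,1,1,0,1,1,0,0,0,0,1,0,0,0,0,0,0,0,0,0,0,0,0,0,0,0,2,0,2,0,1,1,0,0,1,0,0,0,0,0,1,0,0,0,1,0]
Step 5: insert lwm at [12, 28, 30, 32] -> counters=[0,0,2,1,1,0,1,1,0,0,0,0,2,0,0,0,0,0,0,0,0,0,0,0,0,0,0,0,3,0,3,0,2,1,0,0,1,0,0,0,0,0,1,0,0,0,1,0]
Step 6: insert lwm at [12, 28, 30, 32] -> counters=[0,0,2,1,1,0,1,1,0,0,0,0,3,0,0,0,0,0,0,0,0,0,0,0,0,0,0,0,4,0,4,0,3,1,0,0,1,0,0,0,0,0,1,0,0,0,1,0]
Final counters=[0,0,2,1,1,0,1,1,0,0,0,0,3,0,0,0,0,0,0,0,0,0,0,0,0,0,0,0,4,0,4,0,3,1,0,0,1,0,0,0,0,0,1,0,0,0,1,0] -> 13 nonzero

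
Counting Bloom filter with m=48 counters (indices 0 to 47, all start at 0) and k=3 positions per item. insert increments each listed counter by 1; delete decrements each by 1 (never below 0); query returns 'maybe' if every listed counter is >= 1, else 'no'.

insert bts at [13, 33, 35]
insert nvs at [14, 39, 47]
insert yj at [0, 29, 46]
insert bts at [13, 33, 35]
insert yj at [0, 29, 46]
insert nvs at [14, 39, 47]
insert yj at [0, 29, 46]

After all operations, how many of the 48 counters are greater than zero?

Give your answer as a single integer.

Answer: 9

Derivation:
Step 1: insert bts at [13, 33, 35] -> counters=[0,0,0,0,0,0,0,0,0,0,0,0,0,1,0,0,0,0,0,0,0,0,0,0,0,0,0,0,0,0,0,0,0,1,0,1,0,0,0,0,0,0,0,0,0,0,0,0]
Step 2: insert nvs at [14, 39, 47] -> counters=[0,0,0,0,0,0,0,0,0,0,0,0,0,1,1,0,0,0,0,0,0,0,0,0,0,0,0,0,0,0,0,0,0,1,0,1,0,0,0,1,0,0,0,0,0,0,0,1]
Step 3: insert yj at [0, 29, 46] -> counters=[1,0,0,0,0,0,0,0,0,0,0,0,0,1,1,0,0,0,0,0,0,0,0,0,0,0,0,0,0,1,0,0,0,1,0,1,0,0,0,1,0,0,0,0,0,0,1,1]
Step 4: insert bts at [13, 33, 35] -> counters=[1,0,0,0,0,0,0,0,0,0,0,0,0,2,1,0,0,0,0,0,0,0,0,0,0,0,0,0,0,1,0,0,0,2,0,2,0,0,0,1,0,0,0,0,0,0,1,1]
Step 5: insert yj at [0, 29, 46] -> counters=[2,0,0,0,0,0,0,0,0,0,0,0,0,2,1,0,0,0,0,0,0,0,0,0,0,0,0,0,0,2,0,0,0,2,0,2,0,0,0,1,0,0,0,0,0,0,2,1]
Step 6: insert nvs at [14, 39, 47] -> counters=[2,0,0,0,0,0,0,0,0,0,0,0,0,2,2,0,0,0,0,0,0,0,0,0,0,0,0,0,0,2,0,0,0,2,0,2,0,0,0,2,0,0,0,0,0,0,2,2]
Step 7: insert yj at [0, 29, 46] -> counters=[3,0,0,0,0,0,0,0,0,0,0,0,0,2,2,0,0,0,0,0,0,0,0,0,0,0,0,0,0,3,0,0,0,2,0,2,0,0,0,2,0,0,0,0,0,0,3,2]
Final counters=[3,0,0,0,0,0,0,0,0,0,0,0,0,2,2,0,0,0,0,0,0,0,0,0,0,0,0,0,0,3,0,0,0,2,0,2,0,0,0,2,0,0,0,0,0,0,3,2] -> 9 nonzero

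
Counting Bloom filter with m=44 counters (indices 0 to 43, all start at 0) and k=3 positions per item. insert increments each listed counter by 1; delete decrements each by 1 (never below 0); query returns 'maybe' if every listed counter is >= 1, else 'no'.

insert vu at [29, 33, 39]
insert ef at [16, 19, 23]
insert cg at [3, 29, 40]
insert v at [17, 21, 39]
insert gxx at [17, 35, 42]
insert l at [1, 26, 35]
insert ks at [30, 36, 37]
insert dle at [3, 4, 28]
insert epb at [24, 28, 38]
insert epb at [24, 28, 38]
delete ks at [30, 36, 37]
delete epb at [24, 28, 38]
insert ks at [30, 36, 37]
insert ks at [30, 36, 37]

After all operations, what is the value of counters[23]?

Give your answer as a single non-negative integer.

Answer: 1

Derivation:
Step 1: insert vu at [29, 33, 39] -> counters=[0,0,0,0,0,0,0,0,0,0,0,0,0,0,0,0,0,0,0,0,0,0,0,0,0,0,0,0,0,1,0,0,0,1,0,0,0,0,0,1,0,0,0,0]
Step 2: insert ef at [16, 19, 23] -> counters=[0,0,0,0,0,0,0,0,0,0,0,0,0,0,0,0,1,0,0,1,0,0,0,1,0,0,0,0,0,1,0,0,0,1,0,0,0,0,0,1,0,0,0,0]
Step 3: insert cg at [3, 29, 40] -> counters=[0,0,0,1,0,0,0,0,0,0,0,0,0,0,0,0,1,0,0,1,0,0,0,1,0,0,0,0,0,2,0,0,0,1,0,0,0,0,0,1,1,0,0,0]
Step 4: insert v at [17, 21, 39] -> counters=[0,0,0,1,0,0,0,0,0,0,0,0,0,0,0,0,1,1,0,1,0,1,0,1,0,0,0,0,0,2,0,0,0,1,0,0,0,0,0,2,1,0,0,0]
Step 5: insert gxx at [17, 35, 42] -> counters=[0,0,0,1,0,0,0,0,0,0,0,0,0,0,0,0,1,2,0,1,0,1,0,1,0,0,0,0,0,2,0,0,0,1,0,1,0,0,0,2,1,0,1,0]
Step 6: insert l at [1, 26, 35] -> counters=[0,1,0,1,0,0,0,0,0,0,0,0,0,0,0,0,1,2,0,1,0,1,0,1,0,0,1,0,0,2,0,0,0,1,0,2,0,0,0,2,1,0,1,0]
Step 7: insert ks at [30, 36, 37] -> counters=[0,1,0,1,0,0,0,0,0,0,0,0,0,0,0,0,1,2,0,1,0,1,0,1,0,0,1,0,0,2,1,0,0,1,0,2,1,1,0,2,1,0,1,0]
Step 8: insert dle at [3, 4, 28] -> counters=[0,1,0,2,1,0,0,0,0,0,0,0,0,0,0,0,1,2,0,1,0,1,0,1,0,0,1,0,1,2,1,0,0,1,0,2,1,1,0,2,1,0,1,0]
Step 9: insert epb at [24, 28, 38] -> counters=[0,1,0,2,1,0,0,0,0,0,0,0,0,0,0,0,1,2,0,1,0,1,0,1,1,0,1,0,2,2,1,0,0,1,0,2,1,1,1,2,1,0,1,0]
Step 10: insert epb at [24, 28, 38] -> counters=[0,1,0,2,1,0,0,0,0,0,0,0,0,0,0,0,1,2,0,1,0,1,0,1,2,0,1,0,3,2,1,0,0,1,0,2,1,1,2,2,1,0,1,0]
Step 11: delete ks at [30, 36, 37] -> counters=[0,1,0,2,1,0,0,0,0,0,0,0,0,0,0,0,1,2,0,1,0,1,0,1,2,0,1,0,3,2,0,0,0,1,0,2,0,0,2,2,1,0,1,0]
Step 12: delete epb at [24, 28, 38] -> counters=[0,1,0,2,1,0,0,0,0,0,0,0,0,0,0,0,1,2,0,1,0,1,0,1,1,0,1,0,2,2,0,0,0,1,0,2,0,0,1,2,1,0,1,0]
Step 13: insert ks at [30, 36, 37] -> counters=[0,1,0,2,1,0,0,0,0,0,0,0,0,0,0,0,1,2,0,1,0,1,0,1,1,0,1,0,2,2,1,0,0,1,0,2,1,1,1,2,1,0,1,0]
Step 14: insert ks at [30, 36, 37] -> counters=[0,1,0,2,1,0,0,0,0,0,0,0,0,0,0,0,1,2,0,1,0,1,0,1,1,0,1,0,2,2,2,0,0,1,0,2,2,2,1,2,1,0,1,0]
Final counters=[0,1,0,2,1,0,0,0,0,0,0,0,0,0,0,0,1,2,0,1,0,1,0,1,1,0,1,0,2,2,2,0,0,1,0,2,2,2,1,2,1,0,1,0] -> counters[23]=1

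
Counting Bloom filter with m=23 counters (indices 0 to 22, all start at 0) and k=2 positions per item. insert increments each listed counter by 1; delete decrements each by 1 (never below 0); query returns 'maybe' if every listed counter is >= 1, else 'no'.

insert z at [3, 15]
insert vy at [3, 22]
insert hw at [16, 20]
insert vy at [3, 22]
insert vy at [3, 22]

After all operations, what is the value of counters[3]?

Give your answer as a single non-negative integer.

Step 1: insert z at [3, 15] -> counters=[0,0,0,1,0,0,0,0,0,0,0,0,0,0,0,1,0,0,0,0,0,0,0]
Step 2: insert vy at [3, 22] -> counters=[0,0,0,2,0,0,0,0,0,0,0,0,0,0,0,1,0,0,0,0,0,0,1]
Step 3: insert hw at [16, 20] -> counters=[0,0,0,2,0,0,0,0,0,0,0,0,0,0,0,1,1,0,0,0,1,0,1]
Step 4: insert vy at [3, 22] -> counters=[0,0,0,3,0,0,0,0,0,0,0,0,0,0,0,1,1,0,0,0,1,0,2]
Step 5: insert vy at [3, 22] -> counters=[0,0,0,4,0,0,0,0,0,0,0,0,0,0,0,1,1,0,0,0,1,0,3]
Final counters=[0,0,0,4,0,0,0,0,0,0,0,0,0,0,0,1,1,0,0,0,1,0,3] -> counters[3]=4

Answer: 4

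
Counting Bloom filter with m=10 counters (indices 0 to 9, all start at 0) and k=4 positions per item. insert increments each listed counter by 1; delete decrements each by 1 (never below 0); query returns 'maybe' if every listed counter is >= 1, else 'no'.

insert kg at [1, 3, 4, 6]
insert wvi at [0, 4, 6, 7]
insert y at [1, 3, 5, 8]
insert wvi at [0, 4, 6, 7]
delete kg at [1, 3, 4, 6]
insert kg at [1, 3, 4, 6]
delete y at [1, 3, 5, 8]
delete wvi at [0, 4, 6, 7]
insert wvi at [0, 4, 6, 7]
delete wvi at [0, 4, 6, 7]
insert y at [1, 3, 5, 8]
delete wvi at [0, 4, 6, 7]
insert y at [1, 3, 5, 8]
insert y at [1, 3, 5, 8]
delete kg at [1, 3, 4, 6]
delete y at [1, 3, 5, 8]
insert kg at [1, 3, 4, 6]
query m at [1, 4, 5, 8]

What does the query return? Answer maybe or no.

Answer: maybe

Derivation:
Step 1: insert kg at [1, 3, 4, 6] -> counters=[0,1,0,1,1,0,1,0,0,0]
Step 2: insert wvi at [0, 4, 6, 7] -> counters=[1,1,0,1,2,0,2,1,0,0]
Step 3: insert y at [1, 3, 5, 8] -> counters=[1,2,0,2,2,1,2,1,1,0]
Step 4: insert wvi at [0, 4, 6, 7] -> counters=[2,2,0,2,3,1,3,2,1,0]
Step 5: delete kg at [1, 3, 4, 6] -> counters=[2,1,0,1,2,1,2,2,1,0]
Step 6: insert kg at [1, 3, 4, 6] -> counters=[2,2,0,2,3,1,3,2,1,0]
Step 7: delete y at [1, 3, 5, 8] -> counters=[2,1,0,1,3,0,3,2,0,0]
Step 8: delete wvi at [0, 4, 6, 7] -> counters=[1,1,0,1,2,0,2,1,0,0]
Step 9: insert wvi at [0, 4, 6, 7] -> counters=[2,1,0,1,3,0,3,2,0,0]
Step 10: delete wvi at [0, 4, 6, 7] -> counters=[1,1,0,1,2,0,2,1,0,0]
Step 11: insert y at [1, 3, 5, 8] -> counters=[1,2,0,2,2,1,2,1,1,0]
Step 12: delete wvi at [0, 4, 6, 7] -> counters=[0,2,0,2,1,1,1,0,1,0]
Step 13: insert y at [1, 3, 5, 8] -> counters=[0,3,0,3,1,2,1,0,2,0]
Step 14: insert y at [1, 3, 5, 8] -> counters=[0,4,0,4,1,3,1,0,3,0]
Step 15: delete kg at [1, 3, 4, 6] -> counters=[0,3,0,3,0,3,0,0,3,0]
Step 16: delete y at [1, 3, 5, 8] -> counters=[0,2,0,2,0,2,0,0,2,0]
Step 17: insert kg at [1, 3, 4, 6] -> counters=[0,3,0,3,1,2,1,0,2,0]
Query m: check counters[1]=3 counters[4]=1 counters[5]=2 counters[8]=2 -> maybe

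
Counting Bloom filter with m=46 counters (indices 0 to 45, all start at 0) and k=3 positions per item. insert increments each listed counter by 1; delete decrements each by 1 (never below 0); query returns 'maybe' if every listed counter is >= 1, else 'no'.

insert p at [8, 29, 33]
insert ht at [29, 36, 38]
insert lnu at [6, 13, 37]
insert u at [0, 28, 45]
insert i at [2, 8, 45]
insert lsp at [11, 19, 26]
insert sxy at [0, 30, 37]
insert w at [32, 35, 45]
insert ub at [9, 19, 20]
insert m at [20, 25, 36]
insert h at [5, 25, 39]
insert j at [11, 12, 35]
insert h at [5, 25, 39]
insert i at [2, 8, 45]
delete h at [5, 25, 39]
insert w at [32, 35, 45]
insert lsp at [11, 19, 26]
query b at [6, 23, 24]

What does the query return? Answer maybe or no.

Step 1: insert p at [8, 29, 33] -> counters=[0,0,0,0,0,0,0,0,1,0,0,0,0,0,0,0,0,0,0,0,0,0,0,0,0,0,0,0,0,1,0,0,0,1,0,0,0,0,0,0,0,0,0,0,0,0]
Step 2: insert ht at [29, 36, 38] -> counters=[0,0,0,0,0,0,0,0,1,0,0,0,0,0,0,0,0,0,0,0,0,0,0,0,0,0,0,0,0,2,0,0,0,1,0,0,1,0,1,0,0,0,0,0,0,0]
Step 3: insert lnu at [6, 13, 37] -> counters=[0,0,0,0,0,0,1,0,1,0,0,0,0,1,0,0,0,0,0,0,0,0,0,0,0,0,0,0,0,2,0,0,0,1,0,0,1,1,1,0,0,0,0,0,0,0]
Step 4: insert u at [0, 28, 45] -> counters=[1,0,0,0,0,0,1,0,1,0,0,0,0,1,0,0,0,0,0,0,0,0,0,0,0,0,0,0,1,2,0,0,0,1,0,0,1,1,1,0,0,0,0,0,0,1]
Step 5: insert i at [2, 8, 45] -> counters=[1,0,1,0,0,0,1,0,2,0,0,0,0,1,0,0,0,0,0,0,0,0,0,0,0,0,0,0,1,2,0,0,0,1,0,0,1,1,1,0,0,0,0,0,0,2]
Step 6: insert lsp at [11, 19, 26] -> counters=[1,0,1,0,0,0,1,0,2,0,0,1,0,1,0,0,0,0,0,1,0,0,0,0,0,0,1,0,1,2,0,0,0,1,0,0,1,1,1,0,0,0,0,0,0,2]
Step 7: insert sxy at [0, 30, 37] -> counters=[2,0,1,0,0,0,1,0,2,0,0,1,0,1,0,0,0,0,0,1,0,0,0,0,0,0,1,0,1,2,1,0,0,1,0,0,1,2,1,0,0,0,0,0,0,2]
Step 8: insert w at [32, 35, 45] -> counters=[2,0,1,0,0,0,1,0,2,0,0,1,0,1,0,0,0,0,0,1,0,0,0,0,0,0,1,0,1,2,1,0,1,1,0,1,1,2,1,0,0,0,0,0,0,3]
Step 9: insert ub at [9, 19, 20] -> counters=[2,0,1,0,0,0,1,0,2,1,0,1,0,1,0,0,0,0,0,2,1,0,0,0,0,0,1,0,1,2,1,0,1,1,0,1,1,2,1,0,0,0,0,0,0,3]
Step 10: insert m at [20, 25, 36] -> counters=[2,0,1,0,0,0,1,0,2,1,0,1,0,1,0,0,0,0,0,2,2,0,0,0,0,1,1,0,1,2,1,0,1,1,0,1,2,2,1,0,0,0,0,0,0,3]
Step 11: insert h at [5, 25, 39] -> counters=[2,0,1,0,0,1,1,0,2,1,0,1,0,1,0,0,0,0,0,2,2,0,0,0,0,2,1,0,1,2,1,0,1,1,0,1,2,2,1,1,0,0,0,0,0,3]
Step 12: insert j at [11, 12, 35] -> counters=[2,0,1,0,0,1,1,0,2,1,0,2,1,1,0,0,0,0,0,2,2,0,0,0,0,2,1,0,1,2,1,0,1,1,0,2,2,2,1,1,0,0,0,0,0,3]
Step 13: insert h at [5, 25, 39] -> counters=[2,0,1,0,0,2,1,0,2,1,0,2,1,1,0,0,0,0,0,2,2,0,0,0,0,3,1,0,1,2,1,0,1,1,0,2,2,2,1,2,0,0,0,0,0,3]
Step 14: insert i at [2, 8, 45] -> counters=[2,0,2,0,0,2,1,0,3,1,0,2,1,1,0,0,0,0,0,2,2,0,0,0,0,3,1,0,1,2,1,0,1,1,0,2,2,2,1,2,0,0,0,0,0,4]
Step 15: delete h at [5, 25, 39] -> counters=[2,0,2,0,0,1,1,0,3,1,0,2,1,1,0,0,0,0,0,2,2,0,0,0,0,2,1,0,1,2,1,0,1,1,0,2,2,2,1,1,0,0,0,0,0,4]
Step 16: insert w at [32, 35, 45] -> counters=[2,0,2,0,0,1,1,0,3,1,0,2,1,1,0,0,0,0,0,2,2,0,0,0,0,2,1,0,1,2,1,0,2,1,0,3,2,2,1,1,0,0,0,0,0,5]
Step 17: insert lsp at [11, 19, 26] -> counters=[2,0,2,0,0,1,1,0,3,1,0,3,1,1,0,0,0,0,0,3,2,0,0,0,0,2,2,0,1,2,1,0,2,1,0,3,2,2,1,1,0,0,0,0,0,5]
Query b: check counters[6]=1 counters[23]=0 counters[24]=0 -> no

Answer: no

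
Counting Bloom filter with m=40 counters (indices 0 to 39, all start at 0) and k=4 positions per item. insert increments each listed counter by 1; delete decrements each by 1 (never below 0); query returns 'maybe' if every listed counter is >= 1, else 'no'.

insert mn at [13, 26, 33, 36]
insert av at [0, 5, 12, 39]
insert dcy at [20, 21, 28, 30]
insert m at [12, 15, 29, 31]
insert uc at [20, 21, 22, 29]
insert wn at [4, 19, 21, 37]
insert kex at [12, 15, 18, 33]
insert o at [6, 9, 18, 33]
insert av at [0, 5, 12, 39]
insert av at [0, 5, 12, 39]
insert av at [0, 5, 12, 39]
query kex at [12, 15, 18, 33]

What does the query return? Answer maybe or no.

Step 1: insert mn at [13, 26, 33, 36] -> counters=[0,0,0,0,0,0,0,0,0,0,0,0,0,1,0,0,0,0,0,0,0,0,0,0,0,0,1,0,0,0,0,0,0,1,0,0,1,0,0,0]
Step 2: insert av at [0, 5, 12, 39] -> counters=[1,0,0,0,0,1,0,0,0,0,0,0,1,1,0,0,0,0,0,0,0,0,0,0,0,0,1,0,0,0,0,0,0,1,0,0,1,0,0,1]
Step 3: insert dcy at [20, 21, 28, 30] -> counters=[1,0,0,0,0,1,0,0,0,0,0,0,1,1,0,0,0,0,0,0,1,1,0,0,0,0,1,0,1,0,1,0,0,1,0,0,1,0,0,1]
Step 4: insert m at [12, 15, 29, 31] -> counters=[1,0,0,0,0,1,0,0,0,0,0,0,2,1,0,1,0,0,0,0,1,1,0,0,0,0,1,0,1,1,1,1,0,1,0,0,1,0,0,1]
Step 5: insert uc at [20, 21, 22, 29] -> counters=[1,0,0,0,0,1,0,0,0,0,0,0,2,1,0,1,0,0,0,0,2,2,1,0,0,0,1,0,1,2,1,1,0,1,0,0,1,0,0,1]
Step 6: insert wn at [4, 19, 21, 37] -> counters=[1,0,0,0,1,1,0,0,0,0,0,0,2,1,0,1,0,0,0,1,2,3,1,0,0,0,1,0,1,2,1,1,0,1,0,0,1,1,0,1]
Step 7: insert kex at [12, 15, 18, 33] -> counters=[1,0,0,0,1,1,0,0,0,0,0,0,3,1,0,2,0,0,1,1,2,3,1,0,0,0,1,0,1,2,1,1,0,2,0,0,1,1,0,1]
Step 8: insert o at [6, 9, 18, 33] -> counters=[1,0,0,0,1,1,1,0,0,1,0,0,3,1,0,2,0,0,2,1,2,3,1,0,0,0,1,0,1,2,1,1,0,3,0,0,1,1,0,1]
Step 9: insert av at [0, 5, 12, 39] -> counters=[2,0,0,0,1,2,1,0,0,1,0,0,4,1,0,2,0,0,2,1,2,3,1,0,0,0,1,0,1,2,1,1,0,3,0,0,1,1,0,2]
Step 10: insert av at [0, 5, 12, 39] -> counters=[3,0,0,0,1,3,1,0,0,1,0,0,5,1,0,2,0,0,2,1,2,3,1,0,0,0,1,0,1,2,1,1,0,3,0,0,1,1,0,3]
Step 11: insert av at [0, 5, 12, 39] -> counters=[4,0,0,0,1,4,1,0,0,1,0,0,6,1,0,2,0,0,2,1,2,3,1,0,0,0,1,0,1,2,1,1,0,3,0,0,1,1,0,4]
Query kex: check counters[12]=6 counters[15]=2 counters[18]=2 counters[33]=3 -> maybe

Answer: maybe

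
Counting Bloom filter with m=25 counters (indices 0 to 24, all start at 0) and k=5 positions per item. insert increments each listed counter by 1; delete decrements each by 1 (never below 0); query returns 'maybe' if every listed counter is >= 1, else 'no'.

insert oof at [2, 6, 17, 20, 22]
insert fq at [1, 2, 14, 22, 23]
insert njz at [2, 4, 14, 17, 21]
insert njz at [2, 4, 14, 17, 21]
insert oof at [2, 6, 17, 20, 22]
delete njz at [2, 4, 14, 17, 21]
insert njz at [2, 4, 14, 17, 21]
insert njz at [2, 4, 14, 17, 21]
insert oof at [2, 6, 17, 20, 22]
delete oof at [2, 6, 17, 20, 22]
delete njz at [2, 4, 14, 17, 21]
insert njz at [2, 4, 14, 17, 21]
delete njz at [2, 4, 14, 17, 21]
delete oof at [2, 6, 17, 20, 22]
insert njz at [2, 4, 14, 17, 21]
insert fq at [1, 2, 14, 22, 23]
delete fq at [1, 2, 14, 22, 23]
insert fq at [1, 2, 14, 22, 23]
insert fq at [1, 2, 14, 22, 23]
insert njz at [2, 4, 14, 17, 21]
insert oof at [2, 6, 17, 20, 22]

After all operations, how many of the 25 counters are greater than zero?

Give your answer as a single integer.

Answer: 10

Derivation:
Step 1: insert oof at [2, 6, 17, 20, 22] -> counters=[0,0,1,0,0,0,1,0,0,0,0,0,0,0,0,0,0,1,0,0,1,0,1,0,0]
Step 2: insert fq at [1, 2, 14, 22, 23] -> counters=[0,1,2,0,0,0,1,0,0,0,0,0,0,0,1,0,0,1,0,0,1,0,2,1,0]
Step 3: insert njz at [2, 4, 14, 17, 21] -> counters=[0,1,3,0,1,0,1,0,0,0,0,0,0,0,2,0,0,2,0,0,1,1,2,1,0]
Step 4: insert njz at [2, 4, 14, 17, 21] -> counters=[0,1,4,0,2,0,1,0,0,0,0,0,0,0,3,0,0,3,0,0,1,2,2,1,0]
Step 5: insert oof at [2, 6, 17, 20, 22] -> counters=[0,1,5,0,2,0,2,0,0,0,0,0,0,0,3,0,0,4,0,0,2,2,3,1,0]
Step 6: delete njz at [2, 4, 14, 17, 21] -> counters=[0,1,4,0,1,0,2,0,0,0,0,0,0,0,2,0,0,3,0,0,2,1,3,1,0]
Step 7: insert njz at [2, 4, 14, 17, 21] -> counters=[0,1,5,0,2,0,2,0,0,0,0,0,0,0,3,0,0,4,0,0,2,2,3,1,0]
Step 8: insert njz at [2, 4, 14, 17, 21] -> counters=[0,1,6,0,3,0,2,0,0,0,0,0,0,0,4,0,0,5,0,0,2,3,3,1,0]
Step 9: insert oof at [2, 6, 17, 20, 22] -> counters=[0,1,7,0,3,0,3,0,0,0,0,0,0,0,4,0,0,6,0,0,3,3,4,1,0]
Step 10: delete oof at [2, 6, 17, 20, 22] -> counters=[0,1,6,0,3,0,2,0,0,0,0,0,0,0,4,0,0,5,0,0,2,3,3,1,0]
Step 11: delete njz at [2, 4, 14, 17, 21] -> counters=[0,1,5,0,2,0,2,0,0,0,0,0,0,0,3,0,0,4,0,0,2,2,3,1,0]
Step 12: insert njz at [2, 4, 14, 17, 21] -> counters=[0,1,6,0,3,0,2,0,0,0,0,0,0,0,4,0,0,5,0,0,2,3,3,1,0]
Step 13: delete njz at [2, 4, 14, 17, 21] -> counters=[0,1,5,0,2,0,2,0,0,0,0,0,0,0,3,0,0,4,0,0,2,2,3,1,0]
Step 14: delete oof at [2, 6, 17, 20, 22] -> counters=[0,1,4,0,2,0,1,0,0,0,0,0,0,0,3,0,0,3,0,0,1,2,2,1,0]
Step 15: insert njz at [2, 4, 14, 17, 21] -> counters=[0,1,5,0,3,0,1,0,0,0,0,0,0,0,4,0,0,4,0,0,1,3,2,1,0]
Step 16: insert fq at [1, 2, 14, 22, 23] -> counters=[0,2,6,0,3,0,1,0,0,0,0,0,0,0,5,0,0,4,0,0,1,3,3,2,0]
Step 17: delete fq at [1, 2, 14, 22, 23] -> counters=[0,1,5,0,3,0,1,0,0,0,0,0,0,0,4,0,0,4,0,0,1,3,2,1,0]
Step 18: insert fq at [1, 2, 14, 22, 23] -> counters=[0,2,6,0,3,0,1,0,0,0,0,0,0,0,5,0,0,4,0,0,1,3,3,2,0]
Step 19: insert fq at [1, 2, 14, 22, 23] -> counters=[0,3,7,0,3,0,1,0,0,0,0,0,0,0,6,0,0,4,0,0,1,3,4,3,0]
Step 20: insert njz at [2, 4, 14, 17, 21] -> counters=[0,3,8,0,4,0,1,0,0,0,0,0,0,0,7,0,0,5,0,0,1,4,4,3,0]
Step 21: insert oof at [2, 6, 17, 20, 22] -> counters=[0,3,9,0,4,0,2,0,0,0,0,0,0,0,7,0,0,6,0,0,2,4,5,3,0]
Final counters=[0,3,9,0,4,0,2,0,0,0,0,0,0,0,7,0,0,6,0,0,2,4,5,3,0] -> 10 nonzero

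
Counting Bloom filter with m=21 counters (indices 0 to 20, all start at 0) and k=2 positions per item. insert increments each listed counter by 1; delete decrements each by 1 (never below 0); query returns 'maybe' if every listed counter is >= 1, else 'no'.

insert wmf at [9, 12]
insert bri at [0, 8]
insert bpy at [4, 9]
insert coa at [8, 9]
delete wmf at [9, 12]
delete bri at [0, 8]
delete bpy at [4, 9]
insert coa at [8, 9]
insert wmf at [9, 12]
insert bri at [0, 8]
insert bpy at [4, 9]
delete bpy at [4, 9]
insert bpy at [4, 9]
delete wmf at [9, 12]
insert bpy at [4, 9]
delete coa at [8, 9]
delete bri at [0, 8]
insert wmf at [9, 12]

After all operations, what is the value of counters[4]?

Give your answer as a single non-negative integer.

Step 1: insert wmf at [9, 12] -> counters=[0,0,0,0,0,0,0,0,0,1,0,0,1,0,0,0,0,0,0,0,0]
Step 2: insert bri at [0, 8] -> counters=[1,0,0,0,0,0,0,0,1,1,0,0,1,0,0,0,0,0,0,0,0]
Step 3: insert bpy at [4, 9] -> counters=[1,0,0,0,1,0,0,0,1,2,0,0,1,0,0,0,0,0,0,0,0]
Step 4: insert coa at [8, 9] -> counters=[1,0,0,0,1,0,0,0,2,3,0,0,1,0,0,0,0,0,0,0,0]
Step 5: delete wmf at [9, 12] -> counters=[1,0,0,0,1,0,0,0,2,2,0,0,0,0,0,0,0,0,0,0,0]
Step 6: delete bri at [0, 8] -> counters=[0,0,0,0,1,0,0,0,1,2,0,0,0,0,0,0,0,0,0,0,0]
Step 7: delete bpy at [4, 9] -> counters=[0,0,0,0,0,0,0,0,1,1,0,0,0,0,0,0,0,0,0,0,0]
Step 8: insert coa at [8, 9] -> counters=[0,0,0,0,0,0,0,0,2,2,0,0,0,0,0,0,0,0,0,0,0]
Step 9: insert wmf at [9, 12] -> counters=[0,0,0,0,0,0,0,0,2,3,0,0,1,0,0,0,0,0,0,0,0]
Step 10: insert bri at [0, 8] -> counters=[1,0,0,0,0,0,0,0,3,3,0,0,1,0,0,0,0,0,0,0,0]
Step 11: insert bpy at [4, 9] -> counters=[1,0,0,0,1,0,0,0,3,4,0,0,1,0,0,0,0,0,0,0,0]
Step 12: delete bpy at [4, 9] -> counters=[1,0,0,0,0,0,0,0,3,3,0,0,1,0,0,0,0,0,0,0,0]
Step 13: insert bpy at [4, 9] -> counters=[1,0,0,0,1,0,0,0,3,4,0,0,1,0,0,0,0,0,0,0,0]
Step 14: delete wmf at [9, 12] -> counters=[1,0,0,0,1,0,0,0,3,3,0,0,0,0,0,0,0,0,0,0,0]
Step 15: insert bpy at [4, 9] -> counters=[1,0,0,0,2,0,0,0,3,4,0,0,0,0,0,0,0,0,0,0,0]
Step 16: delete coa at [8, 9] -> counters=[1,0,0,0,2,0,0,0,2,3,0,0,0,0,0,0,0,0,0,0,0]
Step 17: delete bri at [0, 8] -> counters=[0,0,0,0,2,0,0,0,1,3,0,0,0,0,0,0,0,0,0,0,0]
Step 18: insert wmf at [9, 12] -> counters=[0,0,0,0,2,0,0,0,1,4,0,0,1,0,0,0,0,0,0,0,0]
Final counters=[0,0,0,0,2,0,0,0,1,4,0,0,1,0,0,0,0,0,0,0,0] -> counters[4]=2

Answer: 2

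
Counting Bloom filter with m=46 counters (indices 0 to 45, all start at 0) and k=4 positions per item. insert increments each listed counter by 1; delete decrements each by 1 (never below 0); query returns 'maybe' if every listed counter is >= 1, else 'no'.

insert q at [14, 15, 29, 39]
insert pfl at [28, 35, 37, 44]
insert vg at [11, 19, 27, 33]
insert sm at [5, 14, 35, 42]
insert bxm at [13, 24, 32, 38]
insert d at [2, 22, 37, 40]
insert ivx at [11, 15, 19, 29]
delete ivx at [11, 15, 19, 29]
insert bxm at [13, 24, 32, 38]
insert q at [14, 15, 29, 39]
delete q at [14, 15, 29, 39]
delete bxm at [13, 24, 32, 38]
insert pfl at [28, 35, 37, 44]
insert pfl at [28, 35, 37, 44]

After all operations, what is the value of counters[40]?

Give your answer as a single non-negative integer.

Answer: 1

Derivation:
Step 1: insert q at [14, 15, 29, 39] -> counters=[0,0,0,0,0,0,0,0,0,0,0,0,0,0,1,1,0,0,0,0,0,0,0,0,0,0,0,0,0,1,0,0,0,0,0,0,0,0,0,1,0,0,0,0,0,0]
Step 2: insert pfl at [28, 35, 37, 44] -> counters=[0,0,0,0,0,0,0,0,0,0,0,0,0,0,1,1,0,0,0,0,0,0,0,0,0,0,0,0,1,1,0,0,0,0,0,1,0,1,0,1,0,0,0,0,1,0]
Step 3: insert vg at [11, 19, 27, 33] -> counters=[0,0,0,0,0,0,0,0,0,0,0,1,0,0,1,1,0,0,0,1,0,0,0,0,0,0,0,1,1,1,0,0,0,1,0,1,0,1,0,1,0,0,0,0,1,0]
Step 4: insert sm at [5, 14, 35, 42] -> counters=[0,0,0,0,0,1,0,0,0,0,0,1,0,0,2,1,0,0,0,1,0,0,0,0,0,0,0,1,1,1,0,0,0,1,0,2,0,1,0,1,0,0,1,0,1,0]
Step 5: insert bxm at [13, 24, 32, 38] -> counters=[0,0,0,0,0,1,0,0,0,0,0,1,0,1,2,1,0,0,0,1,0,0,0,0,1,0,0,1,1,1,0,0,1,1,0,2,0,1,1,1,0,0,1,0,1,0]
Step 6: insert d at [2, 22, 37, 40] -> counters=[0,0,1,0,0,1,0,0,0,0,0,1,0,1,2,1,0,0,0,1,0,0,1,0,1,0,0,1,1,1,0,0,1,1,0,2,0,2,1,1,1,0,1,0,1,0]
Step 7: insert ivx at [11, 15, 19, 29] -> counters=[0,0,1,0,0,1,0,0,0,0,0,2,0,1,2,2,0,0,0,2,0,0,1,0,1,0,0,1,1,2,0,0,1,1,0,2,0,2,1,1,1,0,1,0,1,0]
Step 8: delete ivx at [11, 15, 19, 29] -> counters=[0,0,1,0,0,1,0,0,0,0,0,1,0,1,2,1,0,0,0,1,0,0,1,0,1,0,0,1,1,1,0,0,1,1,0,2,0,2,1,1,1,0,1,0,1,0]
Step 9: insert bxm at [13, 24, 32, 38] -> counters=[0,0,1,0,0,1,0,0,0,0,0,1,0,2,2,1,0,0,0,1,0,0,1,0,2,0,0,1,1,1,0,0,2,1,0,2,0,2,2,1,1,0,1,0,1,0]
Step 10: insert q at [14, 15, 29, 39] -> counters=[0,0,1,0,0,1,0,0,0,0,0,1,0,2,3,2,0,0,0,1,0,0,1,0,2,0,0,1,1,2,0,0,2,1,0,2,0,2,2,2,1,0,1,0,1,0]
Step 11: delete q at [14, 15, 29, 39] -> counters=[0,0,1,0,0,1,0,0,0,0,0,1,0,2,2,1,0,0,0,1,0,0,1,0,2,0,0,1,1,1,0,0,2,1,0,2,0,2,2,1,1,0,1,0,1,0]
Step 12: delete bxm at [13, 24, 32, 38] -> counters=[0,0,1,0,0,1,0,0,0,0,0,1,0,1,2,1,0,0,0,1,0,0,1,0,1,0,0,1,1,1,0,0,1,1,0,2,0,2,1,1,1,0,1,0,1,0]
Step 13: insert pfl at [28, 35, 37, 44] -> counters=[0,0,1,0,0,1,0,0,0,0,0,1,0,1,2,1,0,0,0,1,0,0,1,0,1,0,0,1,2,1,0,0,1,1,0,3,0,3,1,1,1,0,1,0,2,0]
Step 14: insert pfl at [28, 35, 37, 44] -> counters=[0,0,1,0,0,1,0,0,0,0,0,1,0,1,2,1,0,0,0,1,0,0,1,0,1,0,0,1,3,1,0,0,1,1,0,4,0,4,1,1,1,0,1,0,3,0]
Final counters=[0,0,1,0,0,1,0,0,0,0,0,1,0,1,2,1,0,0,0,1,0,0,1,0,1,0,0,1,3,1,0,0,1,1,0,4,0,4,1,1,1,0,1,0,3,0] -> counters[40]=1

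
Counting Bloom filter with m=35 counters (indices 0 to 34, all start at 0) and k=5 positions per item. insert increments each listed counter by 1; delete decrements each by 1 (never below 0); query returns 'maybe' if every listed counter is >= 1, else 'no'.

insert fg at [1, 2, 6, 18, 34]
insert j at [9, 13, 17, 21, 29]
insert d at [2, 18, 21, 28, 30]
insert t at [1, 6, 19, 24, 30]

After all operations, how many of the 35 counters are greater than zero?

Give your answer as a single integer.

Step 1: insert fg at [1, 2, 6, 18, 34] -> counters=[0,1,1,0,0,0,1,0,0,0,0,0,0,0,0,0,0,0,1,0,0,0,0,0,0,0,0,0,0,0,0,0,0,0,1]
Step 2: insert j at [9, 13, 17, 21, 29] -> counters=[0,1,1,0,0,0,1,0,0,1,0,0,0,1,0,0,0,1,1,0,0,1,0,0,0,0,0,0,0,1,0,0,0,0,1]
Step 3: insert d at [2, 18, 21, 28, 30] -> counters=[0,1,2,0,0,0,1,0,0,1,0,0,0,1,0,0,0,1,2,0,0,2,0,0,0,0,0,0,1,1,1,0,0,0,1]
Step 4: insert t at [1, 6, 19, 24, 30] -> counters=[0,2,2,0,0,0,2,0,0,1,0,0,0,1,0,0,0,1,2,1,0,2,0,0,1,0,0,0,1,1,2,0,0,0,1]
Final counters=[0,2,2,0,0,0,2,0,0,1,0,0,0,1,0,0,0,1,2,1,0,2,0,0,1,0,0,0,1,1,2,0,0,0,1] -> 14 nonzero

Answer: 14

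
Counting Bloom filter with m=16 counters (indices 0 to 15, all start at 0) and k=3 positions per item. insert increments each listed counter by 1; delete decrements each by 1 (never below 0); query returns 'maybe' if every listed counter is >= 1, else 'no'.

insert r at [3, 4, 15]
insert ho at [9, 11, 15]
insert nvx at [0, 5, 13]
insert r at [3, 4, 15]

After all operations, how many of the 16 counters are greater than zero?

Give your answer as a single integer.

Step 1: insert r at [3, 4, 15] -> counters=[0,0,0,1,1,0,0,0,0,0,0,0,0,0,0,1]
Step 2: insert ho at [9, 11, 15] -> counters=[0,0,0,1,1,0,0,0,0,1,0,1,0,0,0,2]
Step 3: insert nvx at [0, 5, 13] -> counters=[1,0,0,1,1,1,0,0,0,1,0,1,0,1,0,2]
Step 4: insert r at [3, 4, 15] -> counters=[1,0,0,2,2,1,0,0,0,1,0,1,0,1,0,3]
Final counters=[1,0,0,2,2,1,0,0,0,1,0,1,0,1,0,3] -> 8 nonzero

Answer: 8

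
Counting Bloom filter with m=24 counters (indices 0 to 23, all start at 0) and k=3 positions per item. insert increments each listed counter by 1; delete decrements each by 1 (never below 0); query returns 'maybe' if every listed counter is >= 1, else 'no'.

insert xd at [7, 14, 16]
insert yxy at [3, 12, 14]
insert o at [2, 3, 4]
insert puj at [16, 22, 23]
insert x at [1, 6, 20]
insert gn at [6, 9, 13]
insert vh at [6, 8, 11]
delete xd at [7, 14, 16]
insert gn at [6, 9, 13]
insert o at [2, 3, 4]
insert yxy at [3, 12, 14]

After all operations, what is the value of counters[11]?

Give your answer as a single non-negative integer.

Answer: 1

Derivation:
Step 1: insert xd at [7, 14, 16] -> counters=[0,0,0,0,0,0,0,1,0,0,0,0,0,0,1,0,1,0,0,0,0,0,0,0]
Step 2: insert yxy at [3, 12, 14] -> counters=[0,0,0,1,0,0,0,1,0,0,0,0,1,0,2,0,1,0,0,0,0,0,0,0]
Step 3: insert o at [2, 3, 4] -> counters=[0,0,1,2,1,0,0,1,0,0,0,0,1,0,2,0,1,0,0,0,0,0,0,0]
Step 4: insert puj at [16, 22, 23] -> counters=[0,0,1,2,1,0,0,1,0,0,0,0,1,0,2,0,2,0,0,0,0,0,1,1]
Step 5: insert x at [1, 6, 20] -> counters=[0,1,1,2,1,0,1,1,0,0,0,0,1,0,2,0,2,0,0,0,1,0,1,1]
Step 6: insert gn at [6, 9, 13] -> counters=[0,1,1,2,1,0,2,1,0,1,0,0,1,1,2,0,2,0,0,0,1,0,1,1]
Step 7: insert vh at [6, 8, 11] -> counters=[0,1,1,2,1,0,3,1,1,1,0,1,1,1,2,0,2,0,0,0,1,0,1,1]
Step 8: delete xd at [7, 14, 16] -> counters=[0,1,1,2,1,0,3,0,1,1,0,1,1,1,1,0,1,0,0,0,1,0,1,1]
Step 9: insert gn at [6, 9, 13] -> counters=[0,1,1,2,1,0,4,0,1,2,0,1,1,2,1,0,1,0,0,0,1,0,1,1]
Step 10: insert o at [2, 3, 4] -> counters=[0,1,2,3,2,0,4,0,1,2,0,1,1,2,1,0,1,0,0,0,1,0,1,1]
Step 11: insert yxy at [3, 12, 14] -> counters=[0,1,2,4,2,0,4,0,1,2,0,1,2,2,2,0,1,0,0,0,1,0,1,1]
Final counters=[0,1,2,4,2,0,4,0,1,2,0,1,2,2,2,0,1,0,0,0,1,0,1,1] -> counters[11]=1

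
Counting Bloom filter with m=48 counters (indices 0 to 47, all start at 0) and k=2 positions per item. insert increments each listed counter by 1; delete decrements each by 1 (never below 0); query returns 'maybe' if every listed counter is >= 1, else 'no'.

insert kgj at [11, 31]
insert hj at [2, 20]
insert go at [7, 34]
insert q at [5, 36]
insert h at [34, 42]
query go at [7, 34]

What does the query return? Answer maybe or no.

Step 1: insert kgj at [11, 31] -> counters=[0,0,0,0,0,0,0,0,0,0,0,1,0,0,0,0,0,0,0,0,0,0,0,0,0,0,0,0,0,0,0,1,0,0,0,0,0,0,0,0,0,0,0,0,0,0,0,0]
Step 2: insert hj at [2, 20] -> counters=[0,0,1,0,0,0,0,0,0,0,0,1,0,0,0,0,0,0,0,0,1,0,0,0,0,0,0,0,0,0,0,1,0,0,0,0,0,0,0,0,0,0,0,0,0,0,0,0]
Step 3: insert go at [7, 34] -> counters=[0,0,1,0,0,0,0,1,0,0,0,1,0,0,0,0,0,0,0,0,1,0,0,0,0,0,0,0,0,0,0,1,0,0,1,0,0,0,0,0,0,0,0,0,0,0,0,0]
Step 4: insert q at [5, 36] -> counters=[0,0,1,0,0,1,0,1,0,0,0,1,0,0,0,0,0,0,0,0,1,0,0,0,0,0,0,0,0,0,0,1,0,0,1,0,1,0,0,0,0,0,0,0,0,0,0,0]
Step 5: insert h at [34, 42] -> counters=[0,0,1,0,0,1,0,1,0,0,0,1,0,0,0,0,0,0,0,0,1,0,0,0,0,0,0,0,0,0,0,1,0,0,2,0,1,0,0,0,0,0,1,0,0,0,0,0]
Query go: check counters[7]=1 counters[34]=2 -> maybe

Answer: maybe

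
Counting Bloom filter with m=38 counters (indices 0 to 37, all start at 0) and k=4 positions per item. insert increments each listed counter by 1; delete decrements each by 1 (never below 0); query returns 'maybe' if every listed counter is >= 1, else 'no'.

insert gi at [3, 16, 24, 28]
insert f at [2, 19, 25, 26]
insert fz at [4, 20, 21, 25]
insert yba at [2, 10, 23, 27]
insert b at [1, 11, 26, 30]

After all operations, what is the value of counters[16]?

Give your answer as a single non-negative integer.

Answer: 1

Derivation:
Step 1: insert gi at [3, 16, 24, 28] -> counters=[0,0,0,1,0,0,0,0,0,0,0,0,0,0,0,0,1,0,0,0,0,0,0,0,1,0,0,0,1,0,0,0,0,0,0,0,0,0]
Step 2: insert f at [2, 19, 25, 26] -> counters=[0,0,1,1,0,0,0,0,0,0,0,0,0,0,0,0,1,0,0,1,0,0,0,0,1,1,1,0,1,0,0,0,0,0,0,0,0,0]
Step 3: insert fz at [4, 20, 21, 25] -> counters=[0,0,1,1,1,0,0,0,0,0,0,0,0,0,0,0,1,0,0,1,1,1,0,0,1,2,1,0,1,0,0,0,0,0,0,0,0,0]
Step 4: insert yba at [2, 10, 23, 27] -> counters=[0,0,2,1,1,0,0,0,0,0,1,0,0,0,0,0,1,0,0,1,1,1,0,1,1,2,1,1,1,0,0,0,0,0,0,0,0,0]
Step 5: insert b at [1, 11, 26, 30] -> counters=[0,1,2,1,1,0,0,0,0,0,1,1,0,0,0,0,1,0,0,1,1,1,0,1,1,2,2,1,1,0,1,0,0,0,0,0,0,0]
Final counters=[0,1,2,1,1,0,0,0,0,0,1,1,0,0,0,0,1,0,0,1,1,1,0,1,1,2,2,1,1,0,1,0,0,0,0,0,0,0] -> counters[16]=1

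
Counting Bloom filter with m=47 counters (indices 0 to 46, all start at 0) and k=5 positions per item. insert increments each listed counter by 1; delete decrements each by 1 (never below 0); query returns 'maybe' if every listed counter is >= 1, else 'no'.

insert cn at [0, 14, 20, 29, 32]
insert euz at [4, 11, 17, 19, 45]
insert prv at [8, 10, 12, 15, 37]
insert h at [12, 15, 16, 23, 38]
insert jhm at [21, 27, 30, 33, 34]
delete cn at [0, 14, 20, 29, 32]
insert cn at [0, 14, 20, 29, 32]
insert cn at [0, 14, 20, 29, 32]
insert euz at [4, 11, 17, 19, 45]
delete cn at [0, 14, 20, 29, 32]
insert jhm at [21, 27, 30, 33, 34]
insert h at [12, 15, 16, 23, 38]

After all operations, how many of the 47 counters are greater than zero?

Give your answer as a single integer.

Answer: 23

Derivation:
Step 1: insert cn at [0, 14, 20, 29, 32] -> counters=[1,0,0,0,0,0,0,0,0,0,0,0,0,0,1,0,0,0,0,0,1,0,0,0,0,0,0,0,0,1,0,0,1,0,0,0,0,0,0,0,0,0,0,0,0,0,0]
Step 2: insert euz at [4, 11, 17, 19, 45] -> counters=[1,0,0,0,1,0,0,0,0,0,0,1,0,0,1,0,0,1,0,1,1,0,0,0,0,0,0,0,0,1,0,0,1,0,0,0,0,0,0,0,0,0,0,0,0,1,0]
Step 3: insert prv at [8, 10, 12, 15, 37] -> counters=[1,0,0,0,1,0,0,0,1,0,1,1,1,0,1,1,0,1,0,1,1,0,0,0,0,0,0,0,0,1,0,0,1,0,0,0,0,1,0,0,0,0,0,0,0,1,0]
Step 4: insert h at [12, 15, 16, 23, 38] -> counters=[1,0,0,0,1,0,0,0,1,0,1,1,2,0,1,2,1,1,0,1,1,0,0,1,0,0,0,0,0,1,0,0,1,0,0,0,0,1,1,0,0,0,0,0,0,1,0]
Step 5: insert jhm at [21, 27, 30, 33, 34] -> counters=[1,0,0,0,1,0,0,0,1,0,1,1,2,0,1,2,1,1,0,1,1,1,0,1,0,0,0,1,0,1,1,0,1,1,1,0,0,1,1,0,0,0,0,0,0,1,0]
Step 6: delete cn at [0, 14, 20, 29, 32] -> counters=[0,0,0,0,1,0,0,0,1,0,1,1,2,0,0,2,1,1,0,1,0,1,0,1,0,0,0,1,0,0,1,0,0,1,1,0,0,1,1,0,0,0,0,0,0,1,0]
Step 7: insert cn at [0, 14, 20, 29, 32] -> counters=[1,0,0,0,1,0,0,0,1,0,1,1,2,0,1,2,1,1,0,1,1,1,0,1,0,0,0,1,0,1,1,0,1,1,1,0,0,1,1,0,0,0,0,0,0,1,0]
Step 8: insert cn at [0, 14, 20, 29, 32] -> counters=[2,0,0,0,1,0,0,0,1,0,1,1,2,0,2,2,1,1,0,1,2,1,0,1,0,0,0,1,0,2,1,0,2,1,1,0,0,1,1,0,0,0,0,0,0,1,0]
Step 9: insert euz at [4, 11, 17, 19, 45] -> counters=[2,0,0,0,2,0,0,0,1,0,1,2,2,0,2,2,1,2,0,2,2,1,0,1,0,0,0,1,0,2,1,0,2,1,1,0,0,1,1,0,0,0,0,0,0,2,0]
Step 10: delete cn at [0, 14, 20, 29, 32] -> counters=[1,0,0,0,2,0,0,0,1,0,1,2,2,0,1,2,1,2,0,2,1,1,0,1,0,0,0,1,0,1,1,0,1,1,1,0,0,1,1,0,0,0,0,0,0,2,0]
Step 11: insert jhm at [21, 27, 30, 33, 34] -> counters=[1,0,0,0,2,0,0,0,1,0,1,2,2,0,1,2,1,2,0,2,1,2,0,1,0,0,0,2,0,1,2,0,1,2,2,0,0,1,1,0,0,0,0,0,0,2,0]
Step 12: insert h at [12, 15, 16, 23, 38] -> counters=[1,0,0,0,2,0,0,0,1,0,1,2,3,0,1,3,2,2,0,2,1,2,0,2,0,0,0,2,0,1,2,0,1,2,2,0,0,1,2,0,0,0,0,0,0,2,0]
Final counters=[1,0,0,0,2,0,0,0,1,0,1,2,3,0,1,3,2,2,0,2,1,2,0,2,0,0,0,2,0,1,2,0,1,2,2,0,0,1,2,0,0,0,0,0,0,2,0] -> 23 nonzero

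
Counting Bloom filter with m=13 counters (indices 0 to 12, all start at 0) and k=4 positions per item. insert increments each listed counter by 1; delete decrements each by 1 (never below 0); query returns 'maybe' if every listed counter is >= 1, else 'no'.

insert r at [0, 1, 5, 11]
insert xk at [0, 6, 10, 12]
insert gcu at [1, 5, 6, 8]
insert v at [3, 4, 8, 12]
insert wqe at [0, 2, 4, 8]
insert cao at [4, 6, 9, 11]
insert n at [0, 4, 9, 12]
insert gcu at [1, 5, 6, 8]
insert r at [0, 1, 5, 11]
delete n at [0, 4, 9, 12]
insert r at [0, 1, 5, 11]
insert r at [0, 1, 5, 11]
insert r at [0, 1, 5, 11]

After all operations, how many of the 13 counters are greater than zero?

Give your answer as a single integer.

Step 1: insert r at [0, 1, 5, 11] -> counters=[1,1,0,0,0,1,0,0,0,0,0,1,0]
Step 2: insert xk at [0, 6, 10, 12] -> counters=[2,1,0,0,0,1,1,0,0,0,1,1,1]
Step 3: insert gcu at [1, 5, 6, 8] -> counters=[2,2,0,0,0,2,2,0,1,0,1,1,1]
Step 4: insert v at [3, 4, 8, 12] -> counters=[2,2,0,1,1,2,2,0,2,0,1,1,2]
Step 5: insert wqe at [0, 2, 4, 8] -> counters=[3,2,1,1,2,2,2,0,3,0,1,1,2]
Step 6: insert cao at [4, 6, 9, 11] -> counters=[3,2,1,1,3,2,3,0,3,1,1,2,2]
Step 7: insert n at [0, 4, 9, 12] -> counters=[4,2,1,1,4,2,3,0,3,2,1,2,3]
Step 8: insert gcu at [1, 5, 6, 8] -> counters=[4,3,1,1,4,3,4,0,4,2,1,2,3]
Step 9: insert r at [0, 1, 5, 11] -> counters=[5,4,1,1,4,4,4,0,4,2,1,3,3]
Step 10: delete n at [0, 4, 9, 12] -> counters=[4,4,1,1,3,4,4,0,4,1,1,3,2]
Step 11: insert r at [0, 1, 5, 11] -> counters=[5,5,1,1,3,5,4,0,4,1,1,4,2]
Step 12: insert r at [0, 1, 5, 11] -> counters=[6,6,1,1,3,6,4,0,4,1,1,5,2]
Step 13: insert r at [0, 1, 5, 11] -> counters=[7,7,1,1,3,7,4,0,4,1,1,6,2]
Final counters=[7,7,1,1,3,7,4,0,4,1,1,6,2] -> 12 nonzero

Answer: 12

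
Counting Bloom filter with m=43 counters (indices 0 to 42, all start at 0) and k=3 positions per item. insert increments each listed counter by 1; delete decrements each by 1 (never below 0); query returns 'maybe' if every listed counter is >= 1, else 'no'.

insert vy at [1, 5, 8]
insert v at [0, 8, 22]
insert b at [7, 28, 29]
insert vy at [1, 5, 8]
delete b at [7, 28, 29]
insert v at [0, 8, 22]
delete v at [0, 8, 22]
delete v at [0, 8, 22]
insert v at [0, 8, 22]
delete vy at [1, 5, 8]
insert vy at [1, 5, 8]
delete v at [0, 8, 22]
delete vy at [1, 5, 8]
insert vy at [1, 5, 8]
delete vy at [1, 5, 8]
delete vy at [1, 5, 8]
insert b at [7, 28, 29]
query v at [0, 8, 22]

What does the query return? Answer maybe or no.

Step 1: insert vy at [1, 5, 8] -> counters=[0,1,0,0,0,1,0,0,1,0,0,0,0,0,0,0,0,0,0,0,0,0,0,0,0,0,0,0,0,0,0,0,0,0,0,0,0,0,0,0,0,0,0]
Step 2: insert v at [0, 8, 22] -> counters=[1,1,0,0,0,1,0,0,2,0,0,0,0,0,0,0,0,0,0,0,0,0,1,0,0,0,0,0,0,0,0,0,0,0,0,0,0,0,0,0,0,0,0]
Step 3: insert b at [7, 28, 29] -> counters=[1,1,0,0,0,1,0,1,2,0,0,0,0,0,0,0,0,0,0,0,0,0,1,0,0,0,0,0,1,1,0,0,0,0,0,0,0,0,0,0,0,0,0]
Step 4: insert vy at [1, 5, 8] -> counters=[1,2,0,0,0,2,0,1,3,0,0,0,0,0,0,0,0,0,0,0,0,0,1,0,0,0,0,0,1,1,0,0,0,0,0,0,0,0,0,0,0,0,0]
Step 5: delete b at [7, 28, 29] -> counters=[1,2,0,0,0,2,0,0,3,0,0,0,0,0,0,0,0,0,0,0,0,0,1,0,0,0,0,0,0,0,0,0,0,0,0,0,0,0,0,0,0,0,0]
Step 6: insert v at [0, 8, 22] -> counters=[2,2,0,0,0,2,0,0,4,0,0,0,0,0,0,0,0,0,0,0,0,0,2,0,0,0,0,0,0,0,0,0,0,0,0,0,0,0,0,0,0,0,0]
Step 7: delete v at [0, 8, 22] -> counters=[1,2,0,0,0,2,0,0,3,0,0,0,0,0,0,0,0,0,0,0,0,0,1,0,0,0,0,0,0,0,0,0,0,0,0,0,0,0,0,0,0,0,0]
Step 8: delete v at [0, 8, 22] -> counters=[0,2,0,0,0,2,0,0,2,0,0,0,0,0,0,0,0,0,0,0,0,0,0,0,0,0,0,0,0,0,0,0,0,0,0,0,0,0,0,0,0,0,0]
Step 9: insert v at [0, 8, 22] -> counters=[1,2,0,0,0,2,0,0,3,0,0,0,0,0,0,0,0,0,0,0,0,0,1,0,0,0,0,0,0,0,0,0,0,0,0,0,0,0,0,0,0,0,0]
Step 10: delete vy at [1, 5, 8] -> counters=[1,1,0,0,0,1,0,0,2,0,0,0,0,0,0,0,0,0,0,0,0,0,1,0,0,0,0,0,0,0,0,0,0,0,0,0,0,0,0,0,0,0,0]
Step 11: insert vy at [1, 5, 8] -> counters=[1,2,0,0,0,2,0,0,3,0,0,0,0,0,0,0,0,0,0,0,0,0,1,0,0,0,0,0,0,0,0,0,0,0,0,0,0,0,0,0,0,0,0]
Step 12: delete v at [0, 8, 22] -> counters=[0,2,0,0,0,2,0,0,2,0,0,0,0,0,0,0,0,0,0,0,0,0,0,0,0,0,0,0,0,0,0,0,0,0,0,0,0,0,0,0,0,0,0]
Step 13: delete vy at [1, 5, 8] -> counters=[0,1,0,0,0,1,0,0,1,0,0,0,0,0,0,0,0,0,0,0,0,0,0,0,0,0,0,0,0,0,0,0,0,0,0,0,0,0,0,0,0,0,0]
Step 14: insert vy at [1, 5, 8] -> counters=[0,2,0,0,0,2,0,0,2,0,0,0,0,0,0,0,0,0,0,0,0,0,0,0,0,0,0,0,0,0,0,0,0,0,0,0,0,0,0,0,0,0,0]
Step 15: delete vy at [1, 5, 8] -> counters=[0,1,0,0,0,1,0,0,1,0,0,0,0,0,0,0,0,0,0,0,0,0,0,0,0,0,0,0,0,0,0,0,0,0,0,0,0,0,0,0,0,0,0]
Step 16: delete vy at [1, 5, 8] -> counters=[0,0,0,0,0,0,0,0,0,0,0,0,0,0,0,0,0,0,0,0,0,0,0,0,0,0,0,0,0,0,0,0,0,0,0,0,0,0,0,0,0,0,0]
Step 17: insert b at [7, 28, 29] -> counters=[0,0,0,0,0,0,0,1,0,0,0,0,0,0,0,0,0,0,0,0,0,0,0,0,0,0,0,0,1,1,0,0,0,0,0,0,0,0,0,0,0,0,0]
Query v: check counters[0]=0 counters[8]=0 counters[22]=0 -> no

Answer: no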